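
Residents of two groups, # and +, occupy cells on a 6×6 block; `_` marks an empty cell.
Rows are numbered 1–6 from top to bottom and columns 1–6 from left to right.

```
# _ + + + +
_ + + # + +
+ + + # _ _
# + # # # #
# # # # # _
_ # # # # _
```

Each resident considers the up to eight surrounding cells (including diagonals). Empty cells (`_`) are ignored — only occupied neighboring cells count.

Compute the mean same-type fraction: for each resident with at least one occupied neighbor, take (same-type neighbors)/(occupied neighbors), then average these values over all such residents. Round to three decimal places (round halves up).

Row 1: (1,1)# 0/1 · (1,3)+ 3/4 · (1,4)+ 4/5 · (1,5)+ 4/5 · (1,6)+ 3/3
Row 2: (2,2)+ 5/6 · (2,3)+ 5/7 · (2,4)# 1/7 · (2,5)+ 4/6 · (2,6)+ 3/3
Row 3: (3,1)+ 3/4 · (3,2)+ 5/7 · (3,3)+ 4/8 · (3,4)# 4/7
Row 4: (4,1)# 2/5 · (4,2)+ 3/8 · (4,3)# 5/8 · (4,4)# 6/7 · (4,5)# 5/5 · (4,6)# 2/2
Row 5: (5,1)# 3/4 · (5,2)# 6/7 · (5,3)# 7/8 · (5,4)# 8/8 · (5,5)# 6/6
Row 6: (6,2)# 4/4 · (6,3)# 5/5 · (6,4)# 5/5 · (6,5)# 3/3
Sum over 29 residents: 0/1 + 3/4 + 4/5 + 4/5 + 3/3 + 5/6 + 5/7 + 1/7 + 4/6 + 3/3 + 3/4 + 5/7 + 4/8 + 4/7 + 2/5 + 3/8 + 5/8 + 6/7 + 5/5 + 2/2 + 3/4 + 6/7 + 7/8 + 8/8 + 6/6 + 4/4 + 5/5 + 5/5 + 3/3 = 1231/56; mean = 1231/56 ÷ 29 = 1231/1624 = 0.758004… → 0.758.

0.758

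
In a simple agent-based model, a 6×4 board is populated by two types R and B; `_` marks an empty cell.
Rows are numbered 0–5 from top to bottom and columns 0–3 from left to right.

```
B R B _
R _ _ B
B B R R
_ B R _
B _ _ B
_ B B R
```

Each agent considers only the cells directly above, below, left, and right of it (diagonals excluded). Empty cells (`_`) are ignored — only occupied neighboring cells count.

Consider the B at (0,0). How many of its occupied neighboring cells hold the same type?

Occupied neighbors of (0,0): (1,0)=R, (0,1)=R.
Same type (B): 0 of 2.

0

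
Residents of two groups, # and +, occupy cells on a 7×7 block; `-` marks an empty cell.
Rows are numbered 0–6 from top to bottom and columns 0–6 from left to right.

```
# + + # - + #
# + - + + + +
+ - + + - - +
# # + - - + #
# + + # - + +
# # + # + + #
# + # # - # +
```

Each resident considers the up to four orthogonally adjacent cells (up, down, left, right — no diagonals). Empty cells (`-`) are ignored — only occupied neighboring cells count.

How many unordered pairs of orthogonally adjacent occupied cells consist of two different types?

Scan each occupied cell's neighbors to the right and below so each pair is counted once.
From row 0: 5 unlike of 9 pairs (running 5/9).
From row 1: 2 unlike of 7 pairs (running 7/16).
From row 2: 2 unlike of 4 pairs (running 9/20).
From row 3: 4 unlike of 8 pairs (running 13/28).
From row 4: 4 unlike of 10 pairs (running 17/38).
From row 5: 8 unlike of 12 pairs (running 25/50).
From row 6: 3 unlike of 4 pairs (running 28/54).
Total adjacent occupied pairs: 54; unlike-type pairs: 28.

28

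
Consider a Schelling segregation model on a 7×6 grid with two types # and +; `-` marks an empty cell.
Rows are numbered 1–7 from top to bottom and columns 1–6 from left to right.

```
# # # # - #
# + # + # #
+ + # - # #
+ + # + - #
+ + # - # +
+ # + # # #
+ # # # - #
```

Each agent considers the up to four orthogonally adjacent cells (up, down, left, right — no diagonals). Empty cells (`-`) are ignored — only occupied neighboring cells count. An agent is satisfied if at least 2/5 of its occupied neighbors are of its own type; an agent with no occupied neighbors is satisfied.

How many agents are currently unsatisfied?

(1,1)# 2/2 satisfied
(1,2)# 2/3 satisfied
(1,3)# 3/3 satisfied
(1,4)# 1/2 satisfied
(1,6)# 1/1 satisfied
(2,1)# 1/3 not
(2,2)+ 1/4 not
(2,3)# 2/4 satisfied
(2,4)+ 0/3 not
(2,5)# 2/3 satisfied
(2,6)# 3/3 satisfied
(3,1)+ 2/3 satisfied
(3,2)+ 3/4 satisfied
(3,3)# 2/3 satisfied
(3,5)# 2/2 satisfied
(3,6)# 3/3 satisfied
(4,1)+ 3/3 satisfied
(4,2)+ 3/4 satisfied
(4,3)# 2/4 satisfied
(4,4)+ 0/1 not
(4,6)# 1/2 satisfied
(5,1)+ 3/3 satisfied
(5,2)+ 2/4 satisfied
(5,3)# 1/3 not
(5,5)# 1/2 satisfied
(5,6)+ 0/3 not
(6,1)+ 2/3 satisfied
(6,2)# 1/4 not
(6,3)+ 0/4 not
(6,4)# 2/3 satisfied
(6,5)# 3/3 satisfied
(6,6)# 2/3 satisfied
(7,1)+ 1/2 satisfied
(7,2)# 2/3 satisfied
(7,3)# 2/3 satisfied
(7,4)# 2/2 satisfied
(7,6)# 1/1 satisfied
Unsatisfied: (2,1), (2,2), (2,4), (4,4), (5,3), (5,6), (6,2), (6,3) — 8 in total.

8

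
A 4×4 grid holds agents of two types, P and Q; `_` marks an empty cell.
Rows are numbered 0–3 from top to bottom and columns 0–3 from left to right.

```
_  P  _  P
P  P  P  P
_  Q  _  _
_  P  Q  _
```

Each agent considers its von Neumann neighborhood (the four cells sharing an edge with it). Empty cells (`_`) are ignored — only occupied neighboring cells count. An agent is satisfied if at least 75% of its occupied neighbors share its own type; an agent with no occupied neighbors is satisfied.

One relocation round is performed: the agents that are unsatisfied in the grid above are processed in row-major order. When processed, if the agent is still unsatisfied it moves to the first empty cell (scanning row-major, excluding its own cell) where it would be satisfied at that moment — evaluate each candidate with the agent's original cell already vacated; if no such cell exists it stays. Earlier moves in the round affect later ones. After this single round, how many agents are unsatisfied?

Initially unsatisfied (in order): (2,1), (3,1), (3,2).
  (2,1) → (3,3).
  (3,1) → (0,0).
  (3,2): now satisfied by earlier moves; stays.
Resulting grid:
P P _ P
P P P P
_ _ _ _
_ _ Q Q
All satisfied now.

0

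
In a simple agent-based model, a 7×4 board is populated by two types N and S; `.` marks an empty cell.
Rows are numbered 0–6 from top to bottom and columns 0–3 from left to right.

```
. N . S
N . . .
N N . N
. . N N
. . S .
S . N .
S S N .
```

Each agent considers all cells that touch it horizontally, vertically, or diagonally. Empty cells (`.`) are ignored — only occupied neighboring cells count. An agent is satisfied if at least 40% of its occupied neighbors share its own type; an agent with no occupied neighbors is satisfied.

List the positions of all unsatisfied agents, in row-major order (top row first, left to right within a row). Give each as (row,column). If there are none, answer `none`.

(4,2), (5,2)

Row 0: (0,1)N 1/1 ✓ · (0,3)S 0/0 ✓
Row 1: (1,0)N 3/3 ✓
Row 2: (2,0)N 2/2 ✓ · (2,1)N 3/3 ✓ · (2,3)N 2/2 ✓
Row 3: (3,2)N 3/4 ✓ · (3,3)N 2/3 ✓
Row 4: (4,2)S 0/3 ✗
Row 5: (5,0)S 2/2 ✓ · (5,2)N 1/3 ✗
Row 6: (6,0)S 2/2 ✓ · (6,1)S 2/4 ✓ · (6,2)N 1/2 ✓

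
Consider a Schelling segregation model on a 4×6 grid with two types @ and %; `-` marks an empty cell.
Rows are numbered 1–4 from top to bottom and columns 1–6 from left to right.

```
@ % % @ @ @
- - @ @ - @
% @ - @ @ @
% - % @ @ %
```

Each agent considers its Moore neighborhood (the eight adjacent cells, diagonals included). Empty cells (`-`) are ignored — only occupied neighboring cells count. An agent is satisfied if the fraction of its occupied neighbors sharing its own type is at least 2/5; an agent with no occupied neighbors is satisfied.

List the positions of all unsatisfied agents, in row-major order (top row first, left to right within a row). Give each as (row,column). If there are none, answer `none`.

(1,1), (1,2), (1,3), (3,2), (4,3), (4,6)

Row 1: (1,1)@ 0/1 ✗ · (1,2)% 1/3 ✗ · (1,3)% 1/4 ✗ · (1,4)@ 3/4 ✓ · (1,5)@ 4/4 ✓ · (1,6)@ 2/2 ✓
Row 2: (2,3)@ 4/6 ✓ · (2,4)@ 5/6 ✓ · (2,6)@ 4/4 ✓
Row 3: (3,1)% 1/2 ✓ · (3,2)@ 1/4 ✗ · (3,4)@ 5/6 ✓ · (3,5)@ 6/7 ✓ · (3,6)@ 3/4 ✓
Row 4: (4,1)% 1/2 ✓ · (4,3)% 0/3 ✗ · (4,4)@ 3/4 ✓ · (4,5)@ 4/5 ✓ · (4,6)% 0/3 ✗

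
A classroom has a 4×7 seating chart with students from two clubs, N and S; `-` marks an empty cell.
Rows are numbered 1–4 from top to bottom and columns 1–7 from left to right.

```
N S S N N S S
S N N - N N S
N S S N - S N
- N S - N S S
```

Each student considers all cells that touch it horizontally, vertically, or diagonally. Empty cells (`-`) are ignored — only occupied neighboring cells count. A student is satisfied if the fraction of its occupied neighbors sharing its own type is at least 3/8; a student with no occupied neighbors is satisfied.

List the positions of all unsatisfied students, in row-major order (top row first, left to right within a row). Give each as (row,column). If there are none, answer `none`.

(1,1), (1,3), (3,3), (3,7), (4,2), (4,5)

Row 1: (1,1)N 1/3 ✗ · (1,2)S 2/5 ✓ · (1,3)S 1/4 ✗ · (1,4)N 3/4 ✓ · (1,5)N 3/4 ✓ · (1,6)S 2/5 ✓ · (1,7)S 2/3 ✓
Row 2: (2,1)S 2/5 ✓ · (2,2)N 3/8 ✓ · (2,3)N 3/7 ✓ · (2,5)N 4/6 ✓ · (2,6)N 3/7 ✓ · (2,7)S 3/5 ✓
Row 3: (3,1)N 2/4 ✓ · (3,2)S 3/7 ✓ · (3,3)S 2/6 ✗ · (3,4)N 3/5 ✓ · (3,6)S 3/7 ✓ · (3,7)N 1/5 ✗
Row 4: (4,2)N 1/4 ✗ · (4,3)S 2/4 ✓ · (4,5)N 1/3 ✗ · (4,6)S 2/4 ✓ · (4,7)S 2/3 ✓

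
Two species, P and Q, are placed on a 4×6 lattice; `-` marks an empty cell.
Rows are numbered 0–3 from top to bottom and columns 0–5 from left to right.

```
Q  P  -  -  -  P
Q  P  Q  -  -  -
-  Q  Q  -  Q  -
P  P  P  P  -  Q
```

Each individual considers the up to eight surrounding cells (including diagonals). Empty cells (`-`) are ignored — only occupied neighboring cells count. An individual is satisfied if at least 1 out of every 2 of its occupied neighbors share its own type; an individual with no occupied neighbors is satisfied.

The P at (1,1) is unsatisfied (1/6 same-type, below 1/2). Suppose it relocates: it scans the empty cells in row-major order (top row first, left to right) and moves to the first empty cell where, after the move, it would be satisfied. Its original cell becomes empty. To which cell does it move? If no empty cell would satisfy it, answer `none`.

Vacating (1,1). Empty cells in order:
  (0,2): 1/2 same-type → satisfied — stop here.

(0,2)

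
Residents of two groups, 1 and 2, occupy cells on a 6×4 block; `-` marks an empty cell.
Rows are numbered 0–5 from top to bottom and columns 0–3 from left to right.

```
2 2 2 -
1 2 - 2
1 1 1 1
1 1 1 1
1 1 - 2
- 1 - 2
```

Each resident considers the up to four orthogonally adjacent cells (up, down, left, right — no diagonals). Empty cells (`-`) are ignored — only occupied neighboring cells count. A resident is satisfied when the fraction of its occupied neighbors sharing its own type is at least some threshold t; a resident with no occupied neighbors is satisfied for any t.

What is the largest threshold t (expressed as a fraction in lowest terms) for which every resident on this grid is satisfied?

(0,0)2 1/2
(0,1)2 3/3
(0,2)2 1/1
(1,0)1 1/3
(1,1)2 1/3
(1,3)2 0/1
(2,0)1 3/3
(2,1)1 3/4
(2,2)1 3/3
(2,3)1 2/3
(3,0)1 3/3
(3,1)1 4/4
(3,2)1 3/3
(3,3)1 2/3
(4,0)1 2/2
(4,1)1 3/3
(4,3)2 1/2
(5,1)1 1/1
(5,3)2 1/1
The smallest same-type fraction is 0/1 at (1,3), which reduces to 0/1. Any threshold above that leaves this resident unsatisfied.

0/1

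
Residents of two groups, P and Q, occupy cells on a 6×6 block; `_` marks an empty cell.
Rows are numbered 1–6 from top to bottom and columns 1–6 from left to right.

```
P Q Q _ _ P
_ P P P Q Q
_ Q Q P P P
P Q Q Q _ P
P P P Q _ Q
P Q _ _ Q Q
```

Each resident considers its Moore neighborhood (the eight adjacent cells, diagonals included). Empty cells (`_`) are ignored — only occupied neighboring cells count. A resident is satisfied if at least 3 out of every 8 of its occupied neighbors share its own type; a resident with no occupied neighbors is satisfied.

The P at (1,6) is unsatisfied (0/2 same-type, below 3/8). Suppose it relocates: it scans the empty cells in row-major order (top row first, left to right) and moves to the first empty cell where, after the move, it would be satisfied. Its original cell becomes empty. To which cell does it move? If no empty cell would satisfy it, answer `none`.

Vacating (1,6). Empty cells in order:
  (1,4): 2/4 same-type → satisfied — stop here.

(1,4)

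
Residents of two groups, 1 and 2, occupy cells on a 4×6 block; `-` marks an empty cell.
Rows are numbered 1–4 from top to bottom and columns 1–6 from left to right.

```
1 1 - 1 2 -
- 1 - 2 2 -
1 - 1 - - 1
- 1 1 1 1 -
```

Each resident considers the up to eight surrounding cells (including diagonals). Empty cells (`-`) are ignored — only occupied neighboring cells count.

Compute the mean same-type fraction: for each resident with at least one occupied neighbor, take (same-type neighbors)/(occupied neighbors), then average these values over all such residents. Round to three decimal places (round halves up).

(1,1)1 2/2
(1,2)1 2/2
(1,4)1 0/3
(1,5)2 2/3
(2,2)1 4/4
(2,4)2 2/4
(2,5)2 2/4
(3,1)1 2/2
(3,3)1 4/5
(3,6)1 1/2
(4,2)1 3/3
(4,3)1 3/3
(4,4)1 3/3
(4,5)1 2/2
Sum over 14 residents: 2/2 + 2/2 + 0/3 + 2/3 + 4/4 + 2/4 + 2/4 + 2/2 + 4/5 + 1/2 + 3/3 + 3/3 + 3/3 + 2/2 = 329/30; mean = 329/30 ÷ 14 = 47/60 = 0.783333… → 0.783.

0.783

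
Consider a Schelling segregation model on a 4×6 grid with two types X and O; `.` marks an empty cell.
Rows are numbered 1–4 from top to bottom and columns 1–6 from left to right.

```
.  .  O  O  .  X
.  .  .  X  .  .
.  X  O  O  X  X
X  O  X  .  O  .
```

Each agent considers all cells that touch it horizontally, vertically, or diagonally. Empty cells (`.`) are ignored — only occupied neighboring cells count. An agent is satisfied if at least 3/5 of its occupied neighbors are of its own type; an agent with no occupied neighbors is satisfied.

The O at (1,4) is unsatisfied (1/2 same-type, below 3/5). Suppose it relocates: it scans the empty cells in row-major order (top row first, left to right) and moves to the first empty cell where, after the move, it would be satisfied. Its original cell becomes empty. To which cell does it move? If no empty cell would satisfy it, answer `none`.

(1,1)

Vacating (1,4). Empty cells in order:
  (1,1): 0/0 same-type → satisfied — stop here.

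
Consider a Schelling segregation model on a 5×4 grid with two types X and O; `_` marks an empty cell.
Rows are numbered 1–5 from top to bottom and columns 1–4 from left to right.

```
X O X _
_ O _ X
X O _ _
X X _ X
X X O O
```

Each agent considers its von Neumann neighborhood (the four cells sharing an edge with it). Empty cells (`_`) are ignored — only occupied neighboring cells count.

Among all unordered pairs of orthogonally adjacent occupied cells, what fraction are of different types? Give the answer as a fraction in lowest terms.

3/7

Scan each occupied cell's neighbors to the right and below so each pair is counted once.
From row 1: 2 unlike of 3 pairs (running 2/3).
From row 2: 0 unlike of 1 pairs (running 2/4).
From row 3: 2 unlike of 3 pairs (running 4/7).
From row 4: 1 unlike of 4 pairs (running 5/11).
From row 5: 1 unlike of 3 pairs (running 6/14).
Total adjacent occupied pairs: 14; unlike-type pairs: 6.
6/14 reduces to 3/7.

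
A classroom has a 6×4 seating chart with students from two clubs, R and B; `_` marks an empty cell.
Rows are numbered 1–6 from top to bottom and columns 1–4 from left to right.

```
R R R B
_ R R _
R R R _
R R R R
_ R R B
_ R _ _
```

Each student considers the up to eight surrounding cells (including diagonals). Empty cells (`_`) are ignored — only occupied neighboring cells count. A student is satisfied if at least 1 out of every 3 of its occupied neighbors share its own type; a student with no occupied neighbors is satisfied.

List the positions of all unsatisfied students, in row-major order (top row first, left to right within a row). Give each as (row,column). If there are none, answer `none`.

(1,1)R 2/2 ✓
(1,2)R 4/4 ✓
(1,3)R 3/4 ✓
(1,4)B 0/2 ✗
(2,2)R 7/7 ✓
(2,3)R 5/6 ✓
(3,1)R 4/4 ✓
(3,2)R 7/7 ✓
(3,3)R 6/6 ✓
(4,1)R 4/4 ✓
(4,2)R 7/7 ✓
(4,3)R 6/7 ✓
(4,4)R 3/4 ✓
(5,2)R 5/5 ✓
(5,3)R 5/6 ✓
(5,4)B 0/3 ✗
(6,2)R 2/2 ✓

(1,4), (5,4)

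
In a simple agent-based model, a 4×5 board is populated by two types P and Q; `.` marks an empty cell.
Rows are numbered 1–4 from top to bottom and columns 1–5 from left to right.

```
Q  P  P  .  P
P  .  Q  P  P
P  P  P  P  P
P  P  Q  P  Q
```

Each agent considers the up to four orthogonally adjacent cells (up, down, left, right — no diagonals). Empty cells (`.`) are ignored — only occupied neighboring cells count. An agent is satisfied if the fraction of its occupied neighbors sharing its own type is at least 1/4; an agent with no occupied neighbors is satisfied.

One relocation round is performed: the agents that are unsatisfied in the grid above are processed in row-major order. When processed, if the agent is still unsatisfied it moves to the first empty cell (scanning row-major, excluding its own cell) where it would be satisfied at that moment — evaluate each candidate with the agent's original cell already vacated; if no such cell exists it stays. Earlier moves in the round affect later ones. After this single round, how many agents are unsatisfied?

2

Initially unsatisfied (in order): (1,1), (2,3), (4,3), (4,5).
  (1,1) → (2,2).
  (2,3): now satisfied by earlier moves; stays.
  (4,3): no empty cell satisfies it; stays.
  (4,5): no empty cell satisfies it; stays.
Resulting grid:
. P P . P
P Q Q P P
P P P P P
P P Q P Q
Unsatisfied now: (4,3), (4,5).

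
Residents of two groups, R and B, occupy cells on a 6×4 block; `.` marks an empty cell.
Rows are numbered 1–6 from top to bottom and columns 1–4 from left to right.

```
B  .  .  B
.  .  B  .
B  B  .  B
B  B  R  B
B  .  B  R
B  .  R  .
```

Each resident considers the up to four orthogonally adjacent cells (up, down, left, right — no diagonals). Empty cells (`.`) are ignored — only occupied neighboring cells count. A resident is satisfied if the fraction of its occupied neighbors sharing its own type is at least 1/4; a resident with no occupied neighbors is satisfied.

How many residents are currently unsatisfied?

(1,1)B 0/0 ✓
(1,4)B 0/0 ✓
(2,3)B 0/0 ✓
(3,1)B 2/2 ✓
(3,2)B 2/2 ✓
(3,4)B 1/1 ✓
(4,1)B 3/3 ✓
(4,2)B 2/3 ✓
(4,3)R 0/3 ✗
(4,4)B 1/3 ✓
(5,1)B 2/2 ✓
(5,3)B 0/3 ✗
(5,4)R 0/2 ✗
(6,1)B 1/1 ✓
(6,3)R 0/1 ✗
Unsatisfied: (4,3), (5,3), (5,4), (6,3) — 4 in total.

4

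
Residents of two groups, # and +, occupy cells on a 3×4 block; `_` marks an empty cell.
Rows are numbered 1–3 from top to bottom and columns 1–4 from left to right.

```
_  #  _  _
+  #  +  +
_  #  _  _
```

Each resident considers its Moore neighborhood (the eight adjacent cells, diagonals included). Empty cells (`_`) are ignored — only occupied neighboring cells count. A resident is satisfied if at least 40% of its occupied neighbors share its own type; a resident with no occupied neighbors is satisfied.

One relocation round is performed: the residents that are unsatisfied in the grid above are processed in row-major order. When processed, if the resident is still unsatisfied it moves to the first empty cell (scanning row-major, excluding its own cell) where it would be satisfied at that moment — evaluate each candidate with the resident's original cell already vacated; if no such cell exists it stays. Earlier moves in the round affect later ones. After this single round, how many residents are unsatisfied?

Initially unsatisfied (in order): (1,2), (2,1), (2,3), (3,2).
  (1,2) → (1,1).
  (2,1) → (1,3).
  (2,3): now satisfied by earlier moves; stays.
  (3,2): now satisfied by earlier moves; stays.
Resulting grid:
# _ + _
_ # + +
_ # _ _
All satisfied now.

0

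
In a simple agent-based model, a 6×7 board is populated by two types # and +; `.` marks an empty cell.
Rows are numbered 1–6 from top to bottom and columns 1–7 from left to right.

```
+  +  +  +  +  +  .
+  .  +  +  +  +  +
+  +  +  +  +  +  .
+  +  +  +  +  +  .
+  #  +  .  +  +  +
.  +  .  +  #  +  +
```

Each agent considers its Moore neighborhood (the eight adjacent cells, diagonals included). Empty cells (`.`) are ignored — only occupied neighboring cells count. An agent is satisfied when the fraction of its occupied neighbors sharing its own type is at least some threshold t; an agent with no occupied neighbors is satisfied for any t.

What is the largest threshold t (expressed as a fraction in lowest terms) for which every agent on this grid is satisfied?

0/1

(1,1)+ 2/2
(1,2)+ 4/4
(1,3)+ 4/4
(1,4)+ 5/5
(1,5)+ 5/5
(1,6)+ 4/4
(2,1)+ 4/4
(2,3)+ 7/7
(2,4)+ 8/8
(2,5)+ 8/8
(2,6)+ 6/6
(2,7)+ 3/3
(3,1)+ 4/4
(3,2)+ 7/7
(3,3)+ 7/7
(3,4)+ 8/8
(3,5)+ 8/8
(3,6)+ 6/6
(4,1)+ 4/5
(4,2)+ 7/8
(4,3)+ 6/7
(4,4)+ 7/7
(4,5)+ 7/7
(4,6)+ 6/6
(5,1)+ 3/4
(5,2)# 0/6
(5,3)+ 5/6
(5,5)+ 6/7
(5,6)+ 6/7
(5,7)+ 4/4
(6,2)+ 2/3
(6,4)+ 2/3
(6,5)# 0/4
(6,6)+ 4/5
(6,7)+ 3/3
The smallest same-type fraction is 0/6 at (5,2), which reduces to 0/1. Any threshold above that leaves this agent unsatisfied.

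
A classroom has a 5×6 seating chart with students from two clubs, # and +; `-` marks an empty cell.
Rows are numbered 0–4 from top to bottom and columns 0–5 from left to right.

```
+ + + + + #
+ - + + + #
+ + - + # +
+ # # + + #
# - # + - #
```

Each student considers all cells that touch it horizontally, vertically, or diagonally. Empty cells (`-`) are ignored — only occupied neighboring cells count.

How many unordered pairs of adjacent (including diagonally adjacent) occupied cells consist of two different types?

24

Scan each occupied cell's neighbors to the right and below (and the two forward diagonals) so each pair is counted once.
From row 0: 3 unlike of 18 pairs (running 3/18).
From row 1: 4 unlike of 14 pairs (running 7/32).
From row 2: 9 unlike of 16 pairs (running 16/48).
From row 3: 7 unlike of 15 pairs (running 23/63).
From row 4: 1 unlike of 1 pairs (running 24/64).
Total adjacent occupied pairs: 64; unlike-type pairs: 24.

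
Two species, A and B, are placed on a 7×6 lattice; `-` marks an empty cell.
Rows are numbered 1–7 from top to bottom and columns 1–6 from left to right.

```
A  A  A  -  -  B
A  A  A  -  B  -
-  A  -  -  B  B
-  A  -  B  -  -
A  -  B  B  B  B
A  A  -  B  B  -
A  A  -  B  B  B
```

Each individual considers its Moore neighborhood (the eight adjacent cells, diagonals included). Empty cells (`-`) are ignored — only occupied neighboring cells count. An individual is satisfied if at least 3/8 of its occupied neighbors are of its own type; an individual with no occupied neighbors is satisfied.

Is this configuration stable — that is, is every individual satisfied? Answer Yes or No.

(1,1)A 3/3 ok
(1,2)A 5/5 ok
(1,3)A 3/3 ok
(1,6)B 1/1 ok
(2,1)A 4/4 ok
(2,2)A 6/6 ok
(2,3)A 4/4 ok
(2,5)B 3/3 ok
(3,2)A 4/4 ok
(3,5)B 3/3 ok
(3,6)B 2/2 ok
(4,2)A 2/3 ok
(4,4)B 4/4 ok
(5,1)A 3/3 ok
(5,3)B 3/5 ok
(5,4)B 5/5 ok
(5,5)B 5/5 ok
(5,6)B 2/2 ok
(6,1)A 4/4 ok
(6,2)A 4/5 ok
(6,4)B 6/6 ok
(6,5)B 7/7 ok
(7,1)A 3/3 ok
(7,2)A 3/3 ok
(7,4)B 3/3 ok
(7,5)B 4/4 ok
(7,6)B 2/2 ok
All meet the threshold, so the configuration is stable.

Yes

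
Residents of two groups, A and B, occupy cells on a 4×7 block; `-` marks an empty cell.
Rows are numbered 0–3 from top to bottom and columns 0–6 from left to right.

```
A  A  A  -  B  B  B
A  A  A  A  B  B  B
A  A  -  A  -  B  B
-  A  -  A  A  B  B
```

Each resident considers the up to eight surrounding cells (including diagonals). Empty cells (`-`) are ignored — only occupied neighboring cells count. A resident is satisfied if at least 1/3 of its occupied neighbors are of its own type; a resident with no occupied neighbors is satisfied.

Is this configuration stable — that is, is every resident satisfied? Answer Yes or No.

(0,0)A 3/3 satisfied
(0,1)A 5/5 satisfied
(0,2)A 4/4 satisfied
(0,4)B 3/4 satisfied
(0,5)B 5/5 satisfied
(0,6)B 3/3 satisfied
(1,0)A 5/5 satisfied
(1,1)A 7/7 satisfied
(1,2)A 6/6 satisfied
(1,3)A 3/5 satisfied
(1,4)B 4/6 satisfied
(1,5)B 7/7 satisfied
(1,6)B 5/5 satisfied
(2,0)A 4/4 satisfied
(2,1)A 5/5 satisfied
(2,3)A 4/5 satisfied
(2,5)B 6/7 satisfied
(2,6)B 5/5 satisfied
(3,1)A 2/2 satisfied
(3,3)A 2/2 satisfied
(3,4)A 2/4 satisfied
(3,5)B 3/4 satisfied
(3,6)B 3/3 satisfied
All meet the threshold, so the configuration is stable.

Yes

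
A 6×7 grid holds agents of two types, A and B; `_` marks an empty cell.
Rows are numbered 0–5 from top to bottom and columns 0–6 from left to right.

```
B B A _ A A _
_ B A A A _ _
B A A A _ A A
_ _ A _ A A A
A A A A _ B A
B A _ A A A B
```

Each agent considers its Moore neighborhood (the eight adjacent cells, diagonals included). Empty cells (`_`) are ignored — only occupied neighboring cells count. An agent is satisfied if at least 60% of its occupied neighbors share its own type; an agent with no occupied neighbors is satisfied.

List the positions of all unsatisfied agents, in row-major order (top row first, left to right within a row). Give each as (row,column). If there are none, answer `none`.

(0,0)B 2/2 ✓
(0,1)B 2/4 ✗
(0,2)A 2/4 ✗
(0,4)A 3/3 ✓
(0,5)A 2/2 ✓
(1,1)B 3/7 ✗
(1,2)A 5/7 ✓
(1,3)A 6/6 ✓
(1,4)A 5/5 ✓
(2,0)B 1/2 ✗
(2,1)A 3/5 ✓
(2,2)A 5/6 ✓
(2,3)A 6/6 ✓
(2,5)A 5/5 ✓
(2,6)A 3/3 ✓
(3,2)A 6/6 ✓
(3,4)A 4/5 ✓
(3,5)A 5/6 ✓
(3,6)A 4/5 ✓
(4,0)A 2/3 ✓
(4,1)A 4/5 ✓
(4,2)A 5/5 ✓
(4,3)A 5/5 ✓
(4,5)B 1/7 ✗
(4,6)A 3/5 ✓
(5,0)B 0/3 ✗
(5,1)A 3/4 ✓
(5,3)A 3/3 ✓
(5,4)A 3/4 ✓
(5,5)A 2/4 ✗
(5,6)B 1/3 ✗

(0,1), (0,2), (1,1), (2,0), (4,5), (5,0), (5,5), (5,6)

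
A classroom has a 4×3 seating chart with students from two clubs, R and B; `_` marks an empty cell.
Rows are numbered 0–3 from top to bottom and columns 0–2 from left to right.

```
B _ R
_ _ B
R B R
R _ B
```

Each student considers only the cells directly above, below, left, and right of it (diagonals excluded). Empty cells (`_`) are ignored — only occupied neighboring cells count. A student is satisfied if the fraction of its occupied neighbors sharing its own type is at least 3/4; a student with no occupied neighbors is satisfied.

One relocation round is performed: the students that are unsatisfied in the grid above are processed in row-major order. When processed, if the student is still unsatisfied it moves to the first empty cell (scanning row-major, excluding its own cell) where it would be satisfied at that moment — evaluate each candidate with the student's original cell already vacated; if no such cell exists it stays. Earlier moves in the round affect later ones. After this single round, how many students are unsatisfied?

4

Initially unsatisfied (in order): (0,2), (1,2), (2,0), (2,1), (2,2), (3,2).
  (0,2): no empty cell satisfies it; stays.
  (1,2) → (1,1).
  (2,0): no empty cell satisfies it; stays.
  (2,1): no empty cell satisfies it; stays.
  (2,2): no empty cell satisfies it; stays.
  (3,2): no empty cell satisfies it; stays.
Resulting grid:
B _ R
_ B _
R B R
R _ B
Unsatisfied now: (2,0), (2,1), (2,2), (3,2).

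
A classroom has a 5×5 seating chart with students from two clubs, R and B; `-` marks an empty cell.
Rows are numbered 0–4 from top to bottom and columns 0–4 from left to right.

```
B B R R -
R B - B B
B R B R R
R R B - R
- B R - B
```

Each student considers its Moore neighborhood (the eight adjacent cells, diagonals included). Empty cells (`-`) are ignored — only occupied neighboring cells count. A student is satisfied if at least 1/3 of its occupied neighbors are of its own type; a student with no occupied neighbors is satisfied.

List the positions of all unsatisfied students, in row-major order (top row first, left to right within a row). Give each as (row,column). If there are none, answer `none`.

(0,0)B 2/3 satisfied
(0,1)B 2/4 satisfied
(0,2)R 1/4 not
(0,3)R 1/3 satisfied
(1,0)R 1/5 not
(1,1)B 4/7 satisfied
(1,3)B 2/6 satisfied
(1,4)B 1/4 not
(2,0)B 1/5 not
(2,1)R 3/7 satisfied
(2,2)B 3/6 satisfied
(2,3)R 2/6 satisfied
(2,4)R 2/4 satisfied
(3,0)R 2/4 satisfied
(3,1)R 3/7 satisfied
(3,2)B 2/6 satisfied
(3,4)R 2/3 satisfied
(4,1)B 1/4 not
(4,2)R 1/3 satisfied
(4,4)B 0/1 not

(0,2), (1,0), (1,4), (2,0), (4,1), (4,4)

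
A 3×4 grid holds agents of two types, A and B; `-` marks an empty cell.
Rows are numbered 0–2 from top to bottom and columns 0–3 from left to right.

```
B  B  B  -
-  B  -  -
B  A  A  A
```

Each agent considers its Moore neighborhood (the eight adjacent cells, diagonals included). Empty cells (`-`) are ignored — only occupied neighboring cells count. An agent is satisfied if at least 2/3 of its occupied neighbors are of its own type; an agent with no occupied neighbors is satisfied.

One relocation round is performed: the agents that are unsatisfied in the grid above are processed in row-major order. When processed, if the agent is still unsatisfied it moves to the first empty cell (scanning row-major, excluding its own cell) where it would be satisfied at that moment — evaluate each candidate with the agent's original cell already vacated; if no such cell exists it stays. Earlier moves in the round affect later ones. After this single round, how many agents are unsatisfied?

2

Initially unsatisfied (in order): (2,0), (2,1).
  (2,0) → (0,3).
  (2,1): no empty cell satisfies it; stays.
Resulting grid:
B B B B
- B - -
- A A A
Unsatisfied now: (1,1), (2,1).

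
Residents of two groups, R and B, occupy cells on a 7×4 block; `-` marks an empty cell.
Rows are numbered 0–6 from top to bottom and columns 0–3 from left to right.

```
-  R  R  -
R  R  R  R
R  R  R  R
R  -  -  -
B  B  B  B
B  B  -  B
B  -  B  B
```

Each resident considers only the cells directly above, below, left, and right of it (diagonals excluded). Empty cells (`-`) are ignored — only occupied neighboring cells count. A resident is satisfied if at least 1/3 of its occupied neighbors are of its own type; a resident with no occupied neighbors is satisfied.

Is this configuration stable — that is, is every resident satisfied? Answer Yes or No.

Yes

Row 0: (0,1)R 2/2 ✓ · (0,2)R 2/2 ✓
Row 1: (1,0)R 2/2 ✓ · (1,1)R 4/4 ✓ · (1,2)R 4/4 ✓ · (1,3)R 2/2 ✓
Row 2: (2,0)R 3/3 ✓ · (2,1)R 3/3 ✓ · (2,2)R 3/3 ✓ · (2,3)R 2/2 ✓
Row 3: (3,0)R 1/2 ✓
Row 4: (4,0)B 2/3 ✓ · (4,1)B 3/3 ✓ · (4,2)B 2/2 ✓ · (4,3)B 2/2 ✓
Row 5: (5,0)B 3/3 ✓ · (5,1)B 2/2 ✓ · (5,3)B 2/2 ✓
Row 6: (6,0)B 1/1 ✓ · (6,2)B 1/1 ✓ · (6,3)B 2/2 ✓
All meet the threshold, so the configuration is stable.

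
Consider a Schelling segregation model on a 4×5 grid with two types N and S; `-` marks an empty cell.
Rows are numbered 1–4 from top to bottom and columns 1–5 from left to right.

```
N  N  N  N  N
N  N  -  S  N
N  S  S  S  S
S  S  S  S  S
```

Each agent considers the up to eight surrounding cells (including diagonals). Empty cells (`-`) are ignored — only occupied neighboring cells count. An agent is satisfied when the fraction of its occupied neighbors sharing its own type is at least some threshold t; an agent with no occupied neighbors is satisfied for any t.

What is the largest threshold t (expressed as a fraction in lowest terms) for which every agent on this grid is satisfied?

2/5

(1,1)N 3/3
(1,2)N 4/4
(1,3)N 3/4
(1,4)N 3/4
(1,5)N 2/3
(2,1)N 4/5
(2,2)N 5/7
(2,4)S 3/7
(2,5)N 2/5
(3,1)N 2/5
(3,2)S 4/7
(3,3)S 6/7
(3,4)S 6/7
(3,5)S 4/5
(4,1)S 2/3
(4,2)S 4/5
(4,3)S 5/5
(4,4)S 5/5
(4,5)S 3/3
The smallest same-type fraction is 2/5 at (2,5), which reduces to 2/5. Any threshold above that leaves this agent unsatisfied.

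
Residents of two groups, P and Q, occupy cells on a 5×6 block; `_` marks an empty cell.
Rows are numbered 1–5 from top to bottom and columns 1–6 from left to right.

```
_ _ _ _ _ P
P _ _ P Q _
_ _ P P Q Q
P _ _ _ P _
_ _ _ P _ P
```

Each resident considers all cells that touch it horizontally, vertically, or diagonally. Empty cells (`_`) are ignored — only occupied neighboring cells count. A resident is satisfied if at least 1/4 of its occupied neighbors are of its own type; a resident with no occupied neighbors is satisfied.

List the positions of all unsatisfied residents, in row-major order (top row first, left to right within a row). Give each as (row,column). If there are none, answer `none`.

(1,6)

(1,6)P 0/1 not
(2,1)P 0/0 satisfied
(2,4)P 2/4 satisfied
(2,5)Q 2/5 satisfied
(3,3)P 2/2 satisfied
(3,4)P 3/5 satisfied
(3,5)Q 2/5 satisfied
(3,6)Q 2/3 satisfied
(4,1)P 0/0 satisfied
(4,5)P 3/5 satisfied
(5,4)P 1/1 satisfied
(5,6)P 1/1 satisfied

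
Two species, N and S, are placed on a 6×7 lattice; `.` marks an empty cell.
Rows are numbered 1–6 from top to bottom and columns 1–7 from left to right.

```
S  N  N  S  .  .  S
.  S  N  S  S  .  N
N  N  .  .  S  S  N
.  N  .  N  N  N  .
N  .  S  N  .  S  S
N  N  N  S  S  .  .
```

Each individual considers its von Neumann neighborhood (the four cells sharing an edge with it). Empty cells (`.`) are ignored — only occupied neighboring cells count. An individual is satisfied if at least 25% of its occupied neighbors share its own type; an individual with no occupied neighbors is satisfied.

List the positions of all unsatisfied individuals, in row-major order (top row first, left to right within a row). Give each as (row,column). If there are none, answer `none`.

Row 1: (1,1)S 0/1 not · (1,2)N 1/3 satisfied · (1,3)N 2/3 satisfied · (1,4)S 1/2 satisfied · (1,7)S 0/1 not
Row 2: (2,2)S 0/3 not · (2,3)N 1/3 satisfied · (2,4)S 2/3 satisfied · (2,5)S 2/2 satisfied · (2,7)N 1/2 satisfied
Row 3: (3,1)N 1/1 satisfied · (3,2)N 2/3 satisfied · (3,5)S 2/3 satisfied · (3,6)S 1/3 satisfied · (3,7)N 1/2 satisfied
Row 4: (4,2)N 1/1 satisfied · (4,4)N 2/2 satisfied · (4,5)N 2/3 satisfied · (4,6)N 1/3 satisfied
Row 5: (5,1)N 1/1 satisfied · (5,3)S 0/2 not · (5,4)N 1/3 satisfied · (5,6)S 1/2 satisfied · (5,7)S 1/1 satisfied
Row 6: (6,1)N 2/2 satisfied · (6,2)N 2/2 satisfied · (6,3)N 1/3 satisfied · (6,4)S 1/3 satisfied · (6,5)S 1/1 satisfied

(1,1), (1,7), (2,2), (5,3)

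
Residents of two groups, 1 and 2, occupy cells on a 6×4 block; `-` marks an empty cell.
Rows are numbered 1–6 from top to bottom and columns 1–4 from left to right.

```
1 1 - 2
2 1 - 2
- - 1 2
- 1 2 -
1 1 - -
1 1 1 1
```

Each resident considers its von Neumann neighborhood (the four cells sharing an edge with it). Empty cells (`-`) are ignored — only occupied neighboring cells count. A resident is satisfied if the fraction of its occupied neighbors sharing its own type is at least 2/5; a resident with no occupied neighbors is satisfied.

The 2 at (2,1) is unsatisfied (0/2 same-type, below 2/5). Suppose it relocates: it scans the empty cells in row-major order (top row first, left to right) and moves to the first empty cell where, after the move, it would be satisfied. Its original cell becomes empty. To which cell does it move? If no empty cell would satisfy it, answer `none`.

(1,3)

Vacating (2,1). Empty cells in order:
  (1,3): 1/2 same-type → satisfied — stop here.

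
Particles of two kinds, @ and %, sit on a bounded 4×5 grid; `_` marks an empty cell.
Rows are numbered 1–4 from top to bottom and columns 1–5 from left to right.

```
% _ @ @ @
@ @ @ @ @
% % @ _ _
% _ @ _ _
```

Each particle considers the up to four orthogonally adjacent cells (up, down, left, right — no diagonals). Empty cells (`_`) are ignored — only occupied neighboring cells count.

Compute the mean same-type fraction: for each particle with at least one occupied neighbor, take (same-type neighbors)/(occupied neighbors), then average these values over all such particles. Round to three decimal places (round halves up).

Row 1: (1,1)% 0/1 · (1,3)@ 2/2 · (1,4)@ 3/3 · (1,5)@ 2/2
Row 2: (2,1)@ 1/3 · (2,2)@ 2/3 · (2,3)@ 4/4 · (2,4)@ 3/3 · (2,5)@ 2/2
Row 3: (3,1)% 2/3 · (3,2)% 1/3 · (3,3)@ 2/3
Row 4: (4,1)% 1/1 · (4,3)@ 1/1
Sum over 14 particles: 0/1 + 2/2 + 3/3 + 2/2 + 1/3 + 2/3 + 4/4 + 3/3 + 2/2 + 2/3 + 1/3 + 2/3 + 1/1 + 1/1 = 32/3; mean = 32/3 ÷ 14 = 16/21 = 0.761904… → 0.762.

0.762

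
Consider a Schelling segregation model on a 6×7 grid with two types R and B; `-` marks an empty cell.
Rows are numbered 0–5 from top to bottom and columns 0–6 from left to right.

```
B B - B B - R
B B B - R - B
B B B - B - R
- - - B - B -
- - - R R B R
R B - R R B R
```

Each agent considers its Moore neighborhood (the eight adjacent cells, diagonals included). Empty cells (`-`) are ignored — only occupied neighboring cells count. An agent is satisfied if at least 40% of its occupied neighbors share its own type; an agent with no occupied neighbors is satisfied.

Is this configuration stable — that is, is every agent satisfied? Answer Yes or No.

No

(0,0)B 3/3 ✓
(0,1)B 4/4 ✓
(0,3)B 2/3 ✓
(0,4)B 1/2 ✓
(0,6)R 0/1 ✗
(1,0)B 5/5 ✓
(1,1)B 7/7 ✓
(1,2)B 5/5 ✓
(1,4)R 0/3 ✗
(1,6)B 0/2 ✗
(2,0)B 3/3 ✓
(2,1)B 5/5 ✓
(2,2)B 4/4 ✓
(2,4)B 2/3 ✓
(2,6)R 0/2 ✗
(3,3)B 2/4 ✓
(3,5)B 2/5 ✓
(4,3)R 3/4 ✓
(4,4)R 3/7 ✓
(4,5)B 2/6 ✗
(4,6)R 1/4 ✗
(5,0)R 0/1 ✗
(5,1)B 0/1 ✗
(5,3)R 3/3 ✓
(5,4)R 3/5 ✓
(5,5)B 1/5 ✗
(5,6)R 1/3 ✗
For instance (0,6) has only 0/1 same-type neighbors, below 2/5.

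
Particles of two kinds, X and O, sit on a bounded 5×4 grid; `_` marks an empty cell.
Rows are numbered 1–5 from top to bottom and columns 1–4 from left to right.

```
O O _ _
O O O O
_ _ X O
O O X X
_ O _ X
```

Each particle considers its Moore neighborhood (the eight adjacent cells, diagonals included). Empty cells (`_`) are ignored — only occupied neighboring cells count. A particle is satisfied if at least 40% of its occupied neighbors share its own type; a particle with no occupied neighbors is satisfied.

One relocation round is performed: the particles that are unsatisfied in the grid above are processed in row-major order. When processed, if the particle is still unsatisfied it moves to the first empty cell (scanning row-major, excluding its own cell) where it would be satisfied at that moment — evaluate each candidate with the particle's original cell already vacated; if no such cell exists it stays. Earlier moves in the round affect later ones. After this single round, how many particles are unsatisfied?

Initially unsatisfied (in order): (3,3).
  (3,3) → (5,3).
Resulting grid:
O O _ _
O O O O
_ _ _ O
O O X X
_ O X X
All satisfied now.

0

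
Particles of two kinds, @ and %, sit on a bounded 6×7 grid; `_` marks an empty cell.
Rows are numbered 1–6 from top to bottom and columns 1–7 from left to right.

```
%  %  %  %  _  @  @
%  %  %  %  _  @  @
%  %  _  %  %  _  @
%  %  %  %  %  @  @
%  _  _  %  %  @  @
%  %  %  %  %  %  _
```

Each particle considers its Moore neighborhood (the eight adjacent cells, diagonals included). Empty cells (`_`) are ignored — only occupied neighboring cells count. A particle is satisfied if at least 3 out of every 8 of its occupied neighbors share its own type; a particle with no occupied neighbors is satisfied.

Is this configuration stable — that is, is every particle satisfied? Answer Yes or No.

Yes

(1,1)% 3/3 ok
(1,2)% 5/5 ok
(1,3)% 5/5 ok
(1,4)% 3/3 ok
(1,6)@ 3/3 ok
(1,7)@ 3/3 ok
(2,1)% 5/5 ok
(2,2)% 7/7 ok
(2,3)% 7/7 ok
(2,4)% 5/5 ok
(2,6)@ 4/5 ok
(2,7)@ 4/4 ok
(3,1)% 5/5 ok
(3,2)% 7/7 ok
(3,4)% 6/6 ok
(3,5)% 4/6 ok
(3,7)@ 4/4 ok
(4,1)% 4/4 ok
(4,2)% 5/5 ok
(4,3)% 5/5 ok
(4,4)% 6/6 ok
(4,5)% 5/7 ok
(4,6)@ 4/7 ok
(4,7)@ 4/4 ok
(5,1)% 4/4 ok
(5,4)% 7/7 ok
(5,5)% 6/8 ok
(5,6)@ 3/7 ok
(5,7)@ 3/4 ok
(6,1)% 2/2 ok
(6,2)% 3/3 ok
(6,3)% 3/3 ok
(6,4)% 4/4 ok
(6,5)% 4/5 ok
(6,6)% 2/4 ok
All meet the threshold, so the configuration is stable.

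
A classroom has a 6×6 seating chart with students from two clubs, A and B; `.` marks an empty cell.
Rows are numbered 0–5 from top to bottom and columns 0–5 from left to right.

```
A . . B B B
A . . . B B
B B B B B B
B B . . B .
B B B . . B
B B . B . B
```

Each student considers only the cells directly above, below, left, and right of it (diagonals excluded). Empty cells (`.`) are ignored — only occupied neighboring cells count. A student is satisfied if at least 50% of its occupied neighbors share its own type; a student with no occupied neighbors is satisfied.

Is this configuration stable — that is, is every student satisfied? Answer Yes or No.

Yes

(0,0)A 1/1 satisfied
(0,3)B 1/1 satisfied
(0,4)B 3/3 satisfied
(0,5)B 2/2 satisfied
(1,0)A 1/2 satisfied
(1,4)B 3/3 satisfied
(1,5)B 3/3 satisfied
(2,0)B 2/3 satisfied
(2,1)B 3/3 satisfied
(2,2)B 2/2 satisfied
(2,3)B 2/2 satisfied
(2,4)B 4/4 satisfied
(2,5)B 2/2 satisfied
(3,0)B 3/3 satisfied
(3,1)B 3/3 satisfied
(3,4)B 1/1 satisfied
(4,0)B 3/3 satisfied
(4,1)B 4/4 satisfied
(4,2)B 1/1 satisfied
(4,5)B 1/1 satisfied
(5,0)B 2/2 satisfied
(5,1)B 2/2 satisfied
(5,3)B 0/0 satisfied
(5,5)B 1/1 satisfied
All meet the threshold, so the configuration is stable.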